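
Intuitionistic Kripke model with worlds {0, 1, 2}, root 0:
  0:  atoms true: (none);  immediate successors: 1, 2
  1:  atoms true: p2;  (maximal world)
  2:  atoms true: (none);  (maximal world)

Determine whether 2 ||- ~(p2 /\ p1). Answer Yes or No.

2 ||- ~(p2 /\ p1): no world accessible from 2 forces p2 /\ p1.

Yes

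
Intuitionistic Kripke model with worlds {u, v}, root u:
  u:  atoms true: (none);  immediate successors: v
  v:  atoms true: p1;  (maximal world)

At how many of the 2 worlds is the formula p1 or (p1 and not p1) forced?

u: does not force it — u does not force p1 or (p1 and not p1): neither disjunct is forced at u.
v: forces it.
Worlds forcing the formula: {v}.

1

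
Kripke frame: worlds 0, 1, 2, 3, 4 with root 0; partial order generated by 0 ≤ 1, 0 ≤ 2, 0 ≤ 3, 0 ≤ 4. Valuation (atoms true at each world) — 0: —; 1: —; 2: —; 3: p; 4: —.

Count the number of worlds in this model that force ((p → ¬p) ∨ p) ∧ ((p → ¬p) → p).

1

0: does not force it — 0 ⊮ ((p → ¬p) ∨ p) ∧ ((p → ¬p) → p) since 0 fails (p → ¬p) ∨ p.
1: does not force it.
2: does not force it.
3: forces it.
4: does not force it.
Worlds forcing the formula: {3}.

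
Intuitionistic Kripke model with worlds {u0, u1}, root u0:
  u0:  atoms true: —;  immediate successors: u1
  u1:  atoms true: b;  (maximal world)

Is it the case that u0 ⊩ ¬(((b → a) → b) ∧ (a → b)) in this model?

No

u0 ⊮ ¬(((b → a) → b) ∧ (a → b)) since u0 is accessible from u0 and u0 ⊩ ((b → a) → b) ∧ (a → b).
u0 ⊩ ((b → a) → b) ∧ (a → b) since u0 forces both conjuncts.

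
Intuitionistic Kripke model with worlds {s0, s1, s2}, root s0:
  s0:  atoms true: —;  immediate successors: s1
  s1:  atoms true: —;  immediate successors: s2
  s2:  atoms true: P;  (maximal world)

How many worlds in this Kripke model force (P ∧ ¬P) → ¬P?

s0: forces it.
s1: forces it.
s2: forces it.
Worlds forcing the formula: {s0, s1, s2}.

3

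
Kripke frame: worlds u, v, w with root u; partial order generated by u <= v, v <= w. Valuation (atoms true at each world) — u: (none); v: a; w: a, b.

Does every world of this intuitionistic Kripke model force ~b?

No

Not every world: u ||-/- ~b.
u ||-/- ~b since w is accessible from u and w ||- b.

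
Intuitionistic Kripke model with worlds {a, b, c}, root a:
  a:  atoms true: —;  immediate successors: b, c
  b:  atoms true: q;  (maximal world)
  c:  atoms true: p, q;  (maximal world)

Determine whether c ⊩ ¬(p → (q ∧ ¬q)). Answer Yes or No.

Yes

c ⊩ ¬(p → (q ∧ ¬q)): no world accessible from c forces p → (q ∧ ¬q).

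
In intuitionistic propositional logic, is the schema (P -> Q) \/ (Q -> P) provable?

No

This is the Gödel–Dummett linearity axiom, which is not intuitionistically valid.
A Kripke countermodel: worlds 0, 1, 2; order generated by 0 <= 1, 0 <= 2; atoms true at each world — 0:{}; 1:{P}; 2:{Q}.
0 ||-/- (P -> Q) \/ (Q -> P): neither disjunct is forced at 0.
0 ||-/- P -> Q: at the accessible world 1, 1 ||- P but 1 ||-/- Q.
1 lacks atom Q, so 1 ||-/- Q.
So the root 0 does not force the formula.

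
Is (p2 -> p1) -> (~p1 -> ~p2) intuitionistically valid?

Yes

This is the forward direction of contraposition, which is intuitionistically derivable.
Assume p2 -> p1 and ~p1. If p2 held then p1 would follow, contradicting ~p1; so ~p2.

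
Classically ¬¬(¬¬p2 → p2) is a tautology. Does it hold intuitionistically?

This is the double negation of double-negation elimination, which is intuitionistically derivable.
By Glivenko's theorem the double negation of any classical propositional tautology is intuitionistically provable; ¬¬p2 → p2 is classically a tautology.

Yes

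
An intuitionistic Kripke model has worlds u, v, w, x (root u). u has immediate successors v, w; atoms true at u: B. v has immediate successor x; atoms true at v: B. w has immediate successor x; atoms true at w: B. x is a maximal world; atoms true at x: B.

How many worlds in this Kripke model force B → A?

0

u: does not force it — u ⊮ B → A: already at u itself, u ⊩ B but u ⊮ A.
v: does not force it.
w: does not force it.
x: does not force it.
Worlds forcing the formula: { }.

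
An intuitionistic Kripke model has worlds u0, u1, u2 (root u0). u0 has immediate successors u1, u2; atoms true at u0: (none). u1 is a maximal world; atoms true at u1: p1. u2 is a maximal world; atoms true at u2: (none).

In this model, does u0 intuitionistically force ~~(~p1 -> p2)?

No

u0 ||-/- ~~(~p1 -> p2) since u2 is accessible from u0 and u2 ||- ~(~p1 -> p2).
u2 ||- ~(~p1 -> p2): no world accessible from u2 forces ~p1 -> p2.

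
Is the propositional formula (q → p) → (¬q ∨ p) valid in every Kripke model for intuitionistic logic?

No

This is the material-implication-as-disjunction principle, which is not intuitionistically valid.
A Kripke countermodel: worlds s0, s1; order generated by s0 ≤ s1; atoms true at each world — s0:{}; s1:{p,q}.
s0 ⊮ (q → p) → (¬q ∨ p): already at s0 itself, s0 ⊩ q → p but s0 ⊮ ¬q ∨ p.
s0 ⊮ ¬q ∨ p: neither disjunct is forced at s0.
s0 ⊮ ¬q since s1 is accessible from s0 and s1 ⊩ q.
So the root s0 does not force the formula.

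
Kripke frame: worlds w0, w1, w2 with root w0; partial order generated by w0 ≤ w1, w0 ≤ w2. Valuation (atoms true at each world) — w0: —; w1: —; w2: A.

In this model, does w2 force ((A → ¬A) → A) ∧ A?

Yes

w2 ⊩ ((A → ¬A) → A) ∧ A since w2 forces both conjuncts.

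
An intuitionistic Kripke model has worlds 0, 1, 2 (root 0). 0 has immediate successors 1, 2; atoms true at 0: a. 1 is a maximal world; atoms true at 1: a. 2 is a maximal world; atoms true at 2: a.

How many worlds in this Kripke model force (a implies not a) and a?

0

0: does not force it — 0 does not force (a implies not a) and a since 0 fails a implies not a.
1: does not force it — 1 does not force (a implies not a) and a since 1 fails a implies not a.
2: does not force it.
Worlds forcing the formula: { }.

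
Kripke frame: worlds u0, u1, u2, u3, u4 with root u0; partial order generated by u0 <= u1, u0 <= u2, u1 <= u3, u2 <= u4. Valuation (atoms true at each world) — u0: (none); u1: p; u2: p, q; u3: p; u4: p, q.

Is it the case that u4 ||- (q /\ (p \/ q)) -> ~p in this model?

No

u4 ||-/- (q /\ (p \/ q)) -> ~p: already at u4 itself, u4 ||- q /\ (p \/ q) but u4 ||-/- ~p.
u4 ||-/- ~p since u4 is accessible from u4 and u4 ||- p.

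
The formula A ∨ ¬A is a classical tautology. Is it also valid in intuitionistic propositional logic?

This is the law of excluded middle, which is not intuitionistically valid.
A Kripke countermodel: worlds u0, u1; order generated by u0 ≤ u1; atoms true at each world — u0:{}; u1:{A}.
u0 ⊮ A ∨ ¬A: neither disjunct is forced at u0.
u0 lacks atom A, so u0 ⊮ A.
So the root u0 does not force the formula.

No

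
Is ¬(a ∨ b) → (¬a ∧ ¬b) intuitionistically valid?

Yes

This is a constructively valid De Morgan direction (negated disjunction to conjunction of negations), which is intuitionistically derivable.
From ¬(a ∨ b): if a held then a ∨ b would, contradiction — so ¬a; similarly ¬b.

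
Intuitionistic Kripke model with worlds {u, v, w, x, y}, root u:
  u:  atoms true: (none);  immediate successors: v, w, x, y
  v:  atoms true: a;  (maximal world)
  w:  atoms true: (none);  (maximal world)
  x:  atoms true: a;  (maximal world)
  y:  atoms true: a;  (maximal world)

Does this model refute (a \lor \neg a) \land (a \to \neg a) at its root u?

u \nVdash (a \lor \neg a) \land (a \to \neg a) since u fails a \lor \neg a.
So the root u does not force (a \lor \neg a) \land (a \to \neg a); the model is a countermodel.

Yes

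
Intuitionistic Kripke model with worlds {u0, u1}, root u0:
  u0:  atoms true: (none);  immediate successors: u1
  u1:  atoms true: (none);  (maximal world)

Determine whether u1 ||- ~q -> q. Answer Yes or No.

u1 ||-/- ~q -> q: already at u1 itself, u1 ||- ~q but u1 ||-/- q.
u1 lacks atom q, so u1 ||-/- q.

No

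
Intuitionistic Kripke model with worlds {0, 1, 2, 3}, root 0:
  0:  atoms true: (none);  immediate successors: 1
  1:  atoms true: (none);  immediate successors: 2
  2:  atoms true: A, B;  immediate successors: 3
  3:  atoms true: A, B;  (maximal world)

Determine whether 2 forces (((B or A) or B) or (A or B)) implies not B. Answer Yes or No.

2 does not force (((B or A) or B) or (A or B)) implies not B: already at 2 itself, 2 forces ((B or A) or B) or (A or B) but 2 does not force not B.
2 does not force not B since 2 is accessible from 2 and 2 forces B.

No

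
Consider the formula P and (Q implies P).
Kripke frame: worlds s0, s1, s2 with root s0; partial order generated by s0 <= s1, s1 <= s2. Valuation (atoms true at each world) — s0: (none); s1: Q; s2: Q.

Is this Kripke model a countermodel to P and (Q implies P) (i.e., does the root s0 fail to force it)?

Yes

s0 does not force P and (Q implies P) since s0 fails P.
So the root s0 does not force P and (Q implies P); the model is a countermodel.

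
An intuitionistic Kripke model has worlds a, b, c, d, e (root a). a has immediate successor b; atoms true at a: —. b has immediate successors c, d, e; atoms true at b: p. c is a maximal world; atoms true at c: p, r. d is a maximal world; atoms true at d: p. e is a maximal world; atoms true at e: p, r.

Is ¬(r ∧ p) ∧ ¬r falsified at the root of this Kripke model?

Yes

a ⊮ ¬(r ∧ p) ∧ ¬r since a fails ¬(r ∧ p).
So the root a does not force ¬(r ∧ p) ∧ ¬r; the model is a countermodel.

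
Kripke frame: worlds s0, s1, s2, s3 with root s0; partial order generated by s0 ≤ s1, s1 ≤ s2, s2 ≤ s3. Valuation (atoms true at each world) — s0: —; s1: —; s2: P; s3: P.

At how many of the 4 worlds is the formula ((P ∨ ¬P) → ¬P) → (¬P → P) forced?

4

s0: forces it.
s1: forces it.
s2: forces it.
s3: forces it.
Worlds forcing the formula: {s0, s1, s2, s3}.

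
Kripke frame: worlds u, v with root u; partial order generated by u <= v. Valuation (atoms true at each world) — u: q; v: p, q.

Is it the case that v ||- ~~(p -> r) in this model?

No

v ||-/- ~~(p -> r) since v is accessible from v and v ||- ~(p -> r).
v ||- ~(p -> r): no world accessible from v forces p -> r.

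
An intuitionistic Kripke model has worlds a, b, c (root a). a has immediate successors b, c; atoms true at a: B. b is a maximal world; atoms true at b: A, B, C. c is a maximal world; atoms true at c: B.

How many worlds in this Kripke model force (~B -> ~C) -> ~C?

1

a: does not force it — a ||-/- (~B -> ~C) -> ~C: already at a itself, a ||- ~B -> ~C but a ||-/- ~C.
b: does not force it.
c: forces it.
Worlds forcing the formula: {c}.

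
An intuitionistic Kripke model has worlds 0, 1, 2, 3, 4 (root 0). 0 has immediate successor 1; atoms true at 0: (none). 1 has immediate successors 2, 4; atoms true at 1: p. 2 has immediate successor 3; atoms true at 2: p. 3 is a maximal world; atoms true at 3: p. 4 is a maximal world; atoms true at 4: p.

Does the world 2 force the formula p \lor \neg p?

Yes

2 \Vdash p \lor \neg p via the disjunct p.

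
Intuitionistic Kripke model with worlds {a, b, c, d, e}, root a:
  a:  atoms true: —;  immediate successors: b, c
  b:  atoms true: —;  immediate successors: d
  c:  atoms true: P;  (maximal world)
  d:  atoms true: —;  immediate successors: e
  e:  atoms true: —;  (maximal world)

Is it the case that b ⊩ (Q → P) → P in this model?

b ⊮ (Q → P) → P: already at b itself, b ⊩ Q → P but b ⊮ P.
b lacks atom P, so b ⊮ P.

No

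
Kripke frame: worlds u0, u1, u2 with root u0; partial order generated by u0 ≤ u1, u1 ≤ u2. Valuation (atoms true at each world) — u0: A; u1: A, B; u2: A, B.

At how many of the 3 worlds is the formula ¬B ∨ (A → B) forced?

u0: does not force it — u0 ⊮ ¬B ∨ (A → B): neither disjunct is forced at u0.
u1: forces it.
u2: forces it.
Worlds forcing the formula: {u1, u2}.

2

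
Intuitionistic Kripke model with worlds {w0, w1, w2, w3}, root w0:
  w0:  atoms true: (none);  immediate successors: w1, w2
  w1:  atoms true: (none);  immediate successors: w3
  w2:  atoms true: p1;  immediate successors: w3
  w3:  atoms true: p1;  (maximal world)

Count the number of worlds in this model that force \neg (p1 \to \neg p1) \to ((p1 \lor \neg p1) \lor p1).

w0: does not force it — w0 \nVdash \neg (p1 \to \neg p1) \to ((p1 \lor \neg p1) \lor p1): already at w0 itself, w0 \Vdash \neg (p1 \to \neg p1) but w0 \nVdash (p1 \lor \neg p1) \lor p1.
w1: does not force it.
w2: forces it.
w3: forces it.
Worlds forcing the formula: {w2, w3}.

2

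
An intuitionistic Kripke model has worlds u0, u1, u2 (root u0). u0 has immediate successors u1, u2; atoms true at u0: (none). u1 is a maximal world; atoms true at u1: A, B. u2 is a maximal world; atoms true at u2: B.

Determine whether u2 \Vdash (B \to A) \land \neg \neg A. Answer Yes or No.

u2 \nVdash (B \to A) \land \neg \neg A since u2 fails B \to A.

No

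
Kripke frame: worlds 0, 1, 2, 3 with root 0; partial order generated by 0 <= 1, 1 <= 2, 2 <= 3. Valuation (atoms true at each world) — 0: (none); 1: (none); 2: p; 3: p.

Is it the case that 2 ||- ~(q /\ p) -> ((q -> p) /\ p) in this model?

2 ||- ~(q /\ p) -> ((q -> p) /\ p): every world accessible from 2 that forces ~(q /\ p) (namely 2, 3) also forces (q -> p) /\ p.

Yes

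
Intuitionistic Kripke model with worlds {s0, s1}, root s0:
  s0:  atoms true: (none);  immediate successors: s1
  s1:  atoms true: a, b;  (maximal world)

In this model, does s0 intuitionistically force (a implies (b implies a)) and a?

s0 does not force (a implies (b implies a)) and a since s0 fails a.

No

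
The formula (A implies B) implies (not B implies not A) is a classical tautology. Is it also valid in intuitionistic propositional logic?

Yes

This is the forward direction of contraposition, which is intuitionistically derivable.
Assume A implies B and not B. If A held then B would follow, contradicting not B; so not A.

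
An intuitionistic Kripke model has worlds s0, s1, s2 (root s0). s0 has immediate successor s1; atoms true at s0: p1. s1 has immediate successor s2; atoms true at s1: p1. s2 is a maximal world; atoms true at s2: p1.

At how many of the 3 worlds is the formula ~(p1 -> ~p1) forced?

3

s0: forces it.
s1: forces it.
s2: forces it.
Worlds forcing the formula: {s0, s1, s2}.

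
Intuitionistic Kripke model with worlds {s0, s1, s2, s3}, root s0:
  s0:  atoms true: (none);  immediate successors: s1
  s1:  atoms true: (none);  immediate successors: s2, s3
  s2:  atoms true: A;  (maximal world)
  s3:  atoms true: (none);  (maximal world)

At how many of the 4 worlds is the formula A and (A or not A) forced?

s0: does not force it — s0 does not force A and (A or not A) since s0 fails A.
s1: does not force it.
s2: forces it.
s3: does not force it.
Worlds forcing the formula: {s2}.

1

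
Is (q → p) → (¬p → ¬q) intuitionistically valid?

This is the forward direction of contraposition, which is intuitionistically derivable.
Assume q → p and ¬p. If q held then p would follow, contradicting ¬p; so ¬q.

Yes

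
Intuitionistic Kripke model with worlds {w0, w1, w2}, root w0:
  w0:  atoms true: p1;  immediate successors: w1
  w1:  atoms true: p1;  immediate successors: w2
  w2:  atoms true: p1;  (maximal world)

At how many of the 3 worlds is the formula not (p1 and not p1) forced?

3

w0: forces it.
w1: forces it.
w2: forces it.
Worlds forcing the formula: {w0, w1, w2}.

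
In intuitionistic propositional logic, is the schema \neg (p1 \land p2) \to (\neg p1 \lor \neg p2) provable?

This is the constructively invalid direction of De Morgan's law for conjunction, which is not intuitionistically valid.
A Kripke countermodel: worlds u0, u1, u2; order generated by u0 \le u1, u0 \le u2; atoms true at each world — u0:{}; u1:{p1}; u2:{p2}.
u0 \nVdash \neg (p1 \land p2) \to (\neg p1 \lor \neg p2): already at u0 itself, u0 \Vdash \neg (p1 \land p2) but u0 \nVdash \neg p1 \lor \neg p2.
u0 \nVdash \neg p1 \lor \neg p2: neither disjunct is forced at u0.
u0 \nVdash \neg p1 since u1 is accessible from u0 and u1 \Vdash p1.
So the root u0 does not force the formula.

No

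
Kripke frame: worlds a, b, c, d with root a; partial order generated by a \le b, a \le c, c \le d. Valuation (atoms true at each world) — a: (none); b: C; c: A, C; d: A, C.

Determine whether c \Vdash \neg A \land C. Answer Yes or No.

No

c \nVdash \neg A \land C since c fails \neg A.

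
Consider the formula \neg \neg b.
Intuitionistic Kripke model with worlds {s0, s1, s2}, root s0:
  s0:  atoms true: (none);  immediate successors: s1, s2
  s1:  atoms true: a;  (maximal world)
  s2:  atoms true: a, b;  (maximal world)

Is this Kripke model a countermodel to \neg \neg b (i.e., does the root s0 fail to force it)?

Yes

s0 \nVdash \neg \neg b since s1 is accessible from s0 and s1 \Vdash \neg b.
s1 \Vdash \neg b: no world accessible from s1 forces b.
So the root s0 does not force \neg \neg b; the model is a countermodel.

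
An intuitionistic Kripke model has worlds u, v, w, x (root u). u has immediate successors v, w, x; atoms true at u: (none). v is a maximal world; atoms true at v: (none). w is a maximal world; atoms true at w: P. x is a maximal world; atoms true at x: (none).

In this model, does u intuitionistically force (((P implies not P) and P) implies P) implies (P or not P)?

No

u does not force (((P implies not P) and P) implies P) implies (P or not P): already at u itself, u forces ((P implies not P) and P) implies P but u does not force P or not P.
u does not force P or not P: neither disjunct is forced at u.
u lacks atom P, so u does not force P.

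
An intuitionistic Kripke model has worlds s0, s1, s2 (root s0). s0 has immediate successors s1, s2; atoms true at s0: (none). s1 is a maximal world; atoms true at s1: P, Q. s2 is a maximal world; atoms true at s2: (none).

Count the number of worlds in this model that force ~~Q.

s0: does not force it — s0 ||-/- ~~Q since s2 is accessible from s0 and s2 ||- ~Q.
s1: forces it.
s2: does not force it — s2 ||-/- ~~Q since s2 is accessible from s2 and s2 ||- ~Q.
Worlds forcing the formula: {s1}.

1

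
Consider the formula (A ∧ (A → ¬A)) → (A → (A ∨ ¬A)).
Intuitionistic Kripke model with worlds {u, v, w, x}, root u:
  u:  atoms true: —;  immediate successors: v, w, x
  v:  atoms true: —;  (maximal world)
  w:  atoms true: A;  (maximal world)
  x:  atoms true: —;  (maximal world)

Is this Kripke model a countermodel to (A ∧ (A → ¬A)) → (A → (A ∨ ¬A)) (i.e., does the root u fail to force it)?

u ⊩ (A ∧ (A → ¬A)) → (A → (A ∨ ¬A)) vacuously: no world accessible from u forces the antecedent A ∧ (A → ¬A).
So the root u forces (A ∧ (A → ¬A)) → (A → (A ∨ ¬A)); the model is not a countermodel.

No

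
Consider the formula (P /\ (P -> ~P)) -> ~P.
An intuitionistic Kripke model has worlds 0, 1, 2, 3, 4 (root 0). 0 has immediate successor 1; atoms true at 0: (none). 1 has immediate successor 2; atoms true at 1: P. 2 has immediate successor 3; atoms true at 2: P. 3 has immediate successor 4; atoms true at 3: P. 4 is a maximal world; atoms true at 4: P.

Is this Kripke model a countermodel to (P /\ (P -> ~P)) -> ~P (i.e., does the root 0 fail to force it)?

No

0 ||- (P /\ (P -> ~P)) -> ~P vacuously: no world accessible from 0 forces the antecedent P /\ (P -> ~P).
So the root 0 forces (P /\ (P -> ~P)) -> ~P; the model is not a countermodel.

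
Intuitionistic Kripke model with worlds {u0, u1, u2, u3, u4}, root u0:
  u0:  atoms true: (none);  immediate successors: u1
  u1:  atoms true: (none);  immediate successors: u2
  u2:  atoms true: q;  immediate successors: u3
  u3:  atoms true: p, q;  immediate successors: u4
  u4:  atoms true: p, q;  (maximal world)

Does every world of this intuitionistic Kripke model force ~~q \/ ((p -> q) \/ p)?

Yes

u0 ||- ~~q \/ ((p -> q) \/ p) via the disjunct ~~q.
Since the root u0 forces ~~q \/ ((p -> q) \/ p) and forcing is persistent (monotone upward), every world forces it.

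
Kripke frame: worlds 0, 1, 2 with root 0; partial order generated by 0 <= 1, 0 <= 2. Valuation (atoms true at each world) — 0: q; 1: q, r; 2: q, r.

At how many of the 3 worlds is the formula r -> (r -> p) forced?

0: does not force it — 0 ||-/- r -> (r -> p): at the accessible world 1, 1 ||- r but 1 ||-/- r -> p.
1: does not force it — 1 ||-/- r -> (r -> p): already at 1 itself, 1 ||- r but 1 ||-/- r -> p.
2: does not force it.
Worlds forcing the formula: { }.

0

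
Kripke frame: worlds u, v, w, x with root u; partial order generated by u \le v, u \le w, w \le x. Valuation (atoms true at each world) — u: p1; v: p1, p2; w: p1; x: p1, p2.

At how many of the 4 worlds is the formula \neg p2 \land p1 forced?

0

u: does not force it — u \nVdash \neg p2 \land p1 since u fails \neg p2.
v: does not force it — v \nVdash \neg p2 \land p1 since v fails \neg p2.
w: does not force it.
x: does not force it.
Worlds forcing the formula: { }.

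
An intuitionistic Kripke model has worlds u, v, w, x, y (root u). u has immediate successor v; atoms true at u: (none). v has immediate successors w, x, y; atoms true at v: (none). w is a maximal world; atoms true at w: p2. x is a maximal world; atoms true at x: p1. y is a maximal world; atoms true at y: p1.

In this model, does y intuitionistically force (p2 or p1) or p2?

y forces (p2 or p1) or p2 via the disjunct p2 or p1.

Yes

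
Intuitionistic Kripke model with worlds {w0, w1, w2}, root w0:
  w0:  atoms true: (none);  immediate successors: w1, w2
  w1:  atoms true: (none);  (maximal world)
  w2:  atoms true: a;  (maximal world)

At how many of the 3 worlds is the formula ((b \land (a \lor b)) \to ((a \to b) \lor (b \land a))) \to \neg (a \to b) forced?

1

w0: does not force it — w0 \nVdash ((b \land (a \lor b)) \to ((a \to b) \lor (b \land a))) \to \neg (a \to b): already at w0 itself, w0 \Vdash (b \land (a \lor b)) \to ((a \to b) \lor (b \land a)) but w0 \nVdash \neg (a \to b).
w1: does not force it.
w2: forces it.
Worlds forcing the formula: {w2}.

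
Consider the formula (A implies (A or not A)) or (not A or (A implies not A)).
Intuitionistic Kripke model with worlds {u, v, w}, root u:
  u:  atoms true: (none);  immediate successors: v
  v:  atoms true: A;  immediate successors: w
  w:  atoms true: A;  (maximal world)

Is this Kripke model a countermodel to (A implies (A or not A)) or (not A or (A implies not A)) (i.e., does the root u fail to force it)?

No

u forces (A implies (A or not A)) or (not A or (A implies not A)) via the disjunct A implies (A or not A).
So the root u forces (A implies (A or not A)) or (not A or (A implies not A)); the model is not a countermodel.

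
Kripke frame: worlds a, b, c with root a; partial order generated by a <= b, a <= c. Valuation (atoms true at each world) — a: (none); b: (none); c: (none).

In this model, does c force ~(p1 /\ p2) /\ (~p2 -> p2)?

c ||-/- ~(p1 /\ p2) /\ (~p2 -> p2) since c fails ~p2 -> p2.

No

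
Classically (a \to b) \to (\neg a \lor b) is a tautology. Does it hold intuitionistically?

This is the material-implication-as-disjunction principle, which is not intuitionistically valid.
A Kripke countermodel: worlds 0, 1; order generated by 0 \le 1; atoms true at each world — 0:{}; 1:{a,b}.
0 \nVdash (a \to b) \to (\neg a \lor b): already at 0 itself, 0 \Vdash a \to b but 0 \nVdash \neg a \lor b.
0 \nVdash \neg a \lor b: neither disjunct is forced at 0.
0 \nVdash \neg a since 1 is accessible from 0 and 1 \Vdash a.
So the root 0 does not force the formula.

No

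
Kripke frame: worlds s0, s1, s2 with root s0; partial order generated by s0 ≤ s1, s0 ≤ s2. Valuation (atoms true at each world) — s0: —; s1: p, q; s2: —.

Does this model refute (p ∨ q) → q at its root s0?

s0 ⊩ (p ∨ q) → q: every world accessible from s0 that forces p ∨ q (namely s1) also forces q.
So the root s0 forces (p ∨ q) → q; the model is not a countermodel.

No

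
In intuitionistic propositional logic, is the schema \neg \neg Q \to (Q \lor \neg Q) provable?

No

This is a variant of double-negation elimination (deriving excluded middle from double negation), which is not intuitionistically valid.
A Kripke countermodel: worlds s0, s1; order generated by s0 \le s1; atoms true at each world — s0:{}; s1:{Q}.
s0 \nVdash \neg \neg Q \to (Q \lor \neg Q): already at s0 itself, s0 \Vdash \neg \neg Q but s0 \nVdash Q \lor \neg Q.
s0 \nVdash Q \lor \neg Q: neither disjunct is forced at s0.
s0 lacks atom Q, so s0 \nVdash Q.
So the root s0 does not force the formula.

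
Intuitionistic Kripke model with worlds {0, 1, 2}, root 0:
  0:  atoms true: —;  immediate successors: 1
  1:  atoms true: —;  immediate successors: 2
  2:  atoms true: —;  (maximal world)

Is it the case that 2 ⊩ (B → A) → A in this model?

No

2 ⊮ (B → A) → A: already at 2 itself, 2 ⊩ B → A but 2 ⊮ A.
2 lacks atom A, so 2 ⊮ A.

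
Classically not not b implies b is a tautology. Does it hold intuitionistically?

No

This is double-negation elimination, which is not intuitionistically valid.
A Kripke countermodel: worlds 0, 1; order generated by 0 <= 1; atoms true at each world — 0:{}; 1:{b}.
0 does not force not not b implies b: already at 0 itself, 0 forces not not b but 0 does not force b.
0 lacks atom b, so 0 does not force b.
So the root 0 does not force the formula.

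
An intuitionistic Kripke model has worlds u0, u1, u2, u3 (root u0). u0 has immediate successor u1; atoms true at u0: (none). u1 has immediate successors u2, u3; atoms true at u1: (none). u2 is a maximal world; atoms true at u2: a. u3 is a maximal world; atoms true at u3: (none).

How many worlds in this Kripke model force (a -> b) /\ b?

u0: does not force it — u0 ||-/- (a -> b) /\ b since u0 fails a -> b.
u1: does not force it.
u2: does not force it.
u3: does not force it.
Worlds forcing the formula: { }.

0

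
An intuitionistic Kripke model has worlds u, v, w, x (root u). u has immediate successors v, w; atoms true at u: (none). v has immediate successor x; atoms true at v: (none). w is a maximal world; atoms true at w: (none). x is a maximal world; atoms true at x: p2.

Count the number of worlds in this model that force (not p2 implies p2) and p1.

u: does not force it — u does not force (not p2 implies p2) and p1 since u fails not p2 implies p2.
v: does not force it.
w: does not force it.
x: does not force it.
Worlds forcing the formula: { }.

0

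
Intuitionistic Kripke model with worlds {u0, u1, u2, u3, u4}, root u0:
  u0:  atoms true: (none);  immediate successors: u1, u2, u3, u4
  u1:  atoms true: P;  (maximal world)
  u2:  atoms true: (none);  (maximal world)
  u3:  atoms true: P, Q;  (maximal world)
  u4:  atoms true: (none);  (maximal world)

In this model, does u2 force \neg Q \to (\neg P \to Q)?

No

u2 \nVdash \neg Q \to (\neg P \to Q): already at u2 itself, u2 \Vdash \neg Q but u2 \nVdash \neg P \to Q.
u2 \nVdash \neg P \to Q: already at u2 itself, u2 \Vdash \neg P but u2 \nVdash Q.
u2 lacks atom Q, so u2 \nVdash Q.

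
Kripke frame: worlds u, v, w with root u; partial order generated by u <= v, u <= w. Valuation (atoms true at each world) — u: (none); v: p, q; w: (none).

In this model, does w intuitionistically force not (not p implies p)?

Yes

w forces not (not p implies p): no world accessible from w forces not p implies p.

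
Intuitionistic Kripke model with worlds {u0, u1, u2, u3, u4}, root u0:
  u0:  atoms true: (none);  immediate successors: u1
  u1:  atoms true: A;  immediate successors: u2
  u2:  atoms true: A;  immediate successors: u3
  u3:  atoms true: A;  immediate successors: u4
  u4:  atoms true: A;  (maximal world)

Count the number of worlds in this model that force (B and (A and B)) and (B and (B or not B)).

u0: does not force it — u0 does not force (B and (A and B)) and (B and (B or not B)) since u0 fails B and (A and B).
u1: does not force it — u1 does not force (B and (A and B)) and (B and (B or not B)) since u1 fails B and (A and B).
u2: does not force it — u2 does not force (B and (A and B)) and (B and (B or not B)) since u2 fails B and (A and B).
u3: does not force it.
u4: does not force it.
Worlds forcing the formula: { }.

0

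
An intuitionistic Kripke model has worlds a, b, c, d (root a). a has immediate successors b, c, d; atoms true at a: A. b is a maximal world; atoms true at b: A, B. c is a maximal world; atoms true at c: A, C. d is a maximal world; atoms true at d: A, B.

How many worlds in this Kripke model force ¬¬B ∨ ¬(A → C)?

a: does not force it — a ⊮ ¬¬B ∨ ¬(A → C): neither disjunct is forced at a.
b: forces it.
c: does not force it — c ⊮ ¬¬B ∨ ¬(A → C): neither disjunct is forced at c.
d: forces it.
Worlds forcing the formula: {b, d}.

2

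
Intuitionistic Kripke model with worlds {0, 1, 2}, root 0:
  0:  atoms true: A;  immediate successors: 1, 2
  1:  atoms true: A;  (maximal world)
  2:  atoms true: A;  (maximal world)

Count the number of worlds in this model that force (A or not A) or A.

0: forces it.
1: forces it.
2: forces it.
Worlds forcing the formula: {0, 1, 2}.

3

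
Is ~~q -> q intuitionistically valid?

No

This is double-negation elimination, which is not intuitionistically valid.
A Kripke countermodel: worlds u0, u1; order generated by u0 <= u1; atoms true at each world — u0:{}; u1:{q}.
u0 ||-/- ~~q -> q: already at u0 itself, u0 ||- ~~q but u0 ||-/- q.
u0 lacks atom q, so u0 ||-/- q.
So the root u0 does not force the formula.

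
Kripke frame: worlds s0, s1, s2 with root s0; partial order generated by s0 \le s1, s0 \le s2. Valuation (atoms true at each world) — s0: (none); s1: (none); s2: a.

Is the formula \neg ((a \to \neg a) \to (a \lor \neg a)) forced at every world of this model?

No

Not every world: s0 \nVdash \neg ((a \to \neg a) \to (a \lor \neg a)).
s0 \nVdash \neg ((a \to \neg a) \to (a \lor \neg a)) since s0 is accessible from s0 and s0 \Vdash (a \to \neg a) \to (a \lor \neg a).
s0 \Vdash (a \to \neg a) \to (a \lor \neg a): every world accessible from s0 that forces a \to \neg a (namely s1) also forces a \lor \neg a.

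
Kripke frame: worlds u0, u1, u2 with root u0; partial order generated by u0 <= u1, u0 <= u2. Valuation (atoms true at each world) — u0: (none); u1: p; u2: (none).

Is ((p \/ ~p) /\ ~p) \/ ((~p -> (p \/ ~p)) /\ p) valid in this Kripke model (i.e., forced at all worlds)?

Not every world: u0 ||-/- ((p \/ ~p) /\ ~p) \/ ((~p -> (p \/ ~p)) /\ p).
u0 ||-/- ((p \/ ~p) /\ ~p) \/ ((~p -> (p \/ ~p)) /\ p): neither disjunct is forced at u0.
u0 ||-/- (p \/ ~p) /\ ~p since u0 fails p \/ ~p.

No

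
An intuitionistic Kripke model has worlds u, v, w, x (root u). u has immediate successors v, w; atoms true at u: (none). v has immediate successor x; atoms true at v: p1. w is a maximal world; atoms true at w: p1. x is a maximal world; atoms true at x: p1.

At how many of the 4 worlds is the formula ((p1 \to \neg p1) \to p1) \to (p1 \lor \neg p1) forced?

3

u: does not force it — u \nVdash ((p1 \to \neg p1) \to p1) \to (p1 \lor \neg p1): already at u itself, u \Vdash (p1 \to \neg p1) \to p1 but u \nVdash p1 \lor \neg p1.
v: forces it.
w: forces it.
x: forces it.
Worlds forcing the formula: {v, w, x}.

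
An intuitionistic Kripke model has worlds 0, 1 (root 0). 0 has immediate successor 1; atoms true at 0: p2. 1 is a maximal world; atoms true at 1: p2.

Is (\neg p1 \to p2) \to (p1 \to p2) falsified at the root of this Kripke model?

No

0 \Vdash (\neg p1 \to p2) \to (p1 \to p2): every world accessible from 0 that forces \neg p1 \to p2 (namely 0, 1) also forces p1 \to p2.
So the root 0 forces (\neg p1 \to p2) \to (p1 \to p2); the model is not a countermodel.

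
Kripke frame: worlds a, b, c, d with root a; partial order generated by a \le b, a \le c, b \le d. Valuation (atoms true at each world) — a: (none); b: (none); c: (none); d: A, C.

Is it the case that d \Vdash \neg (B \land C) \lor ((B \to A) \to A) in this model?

Yes

d \Vdash \neg (B \land C) \lor ((B \to A) \to A) via the disjunct \neg (B \land C).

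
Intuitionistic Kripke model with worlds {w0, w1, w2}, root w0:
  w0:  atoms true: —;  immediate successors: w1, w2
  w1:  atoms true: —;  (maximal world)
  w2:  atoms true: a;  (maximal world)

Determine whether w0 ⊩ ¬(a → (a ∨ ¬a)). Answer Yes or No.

No

w0 ⊮ ¬(a → (a ∨ ¬a)) since w0 is accessible from w0 and w0 ⊩ a → (a ∨ ¬a).
w0 ⊩ a → (a ∨ ¬a): every world accessible from w0 that forces a (namely w2) also forces a ∨ ¬a.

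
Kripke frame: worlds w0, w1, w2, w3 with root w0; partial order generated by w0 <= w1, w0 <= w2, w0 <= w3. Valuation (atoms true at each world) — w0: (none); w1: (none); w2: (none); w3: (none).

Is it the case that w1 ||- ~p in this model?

w1 ||- ~p: no world accessible from w1 forces p.

Yes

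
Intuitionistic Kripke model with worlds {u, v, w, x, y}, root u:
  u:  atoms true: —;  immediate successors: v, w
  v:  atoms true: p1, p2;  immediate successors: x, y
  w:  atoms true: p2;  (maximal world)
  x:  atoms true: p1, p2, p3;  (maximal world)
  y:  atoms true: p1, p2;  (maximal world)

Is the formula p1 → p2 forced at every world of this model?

Yes

u ⊩ p1 → p2: every world accessible from u that forces p1 (namely v, x, y) also forces p2.
Since the root u forces p1 → p2 and forcing is persistent (monotone upward), every world forces it.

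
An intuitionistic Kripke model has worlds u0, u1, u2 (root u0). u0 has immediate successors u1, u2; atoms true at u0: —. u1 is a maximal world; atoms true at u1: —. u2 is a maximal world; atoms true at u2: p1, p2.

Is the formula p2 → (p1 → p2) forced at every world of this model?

Yes

u0 ⊩ p2 → (p1 → p2): every world accessible from u0 that forces p2 (namely u2) also forces p1 → p2.
Since the root u0 forces p2 → (p1 → p2) and forcing is persistent (monotone upward), every world forces it.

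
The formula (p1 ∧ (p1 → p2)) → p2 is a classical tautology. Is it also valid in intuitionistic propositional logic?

Yes

This is modus ponens in implicational form, which is intuitionistically derivable.
If a world forces p1 and p1 → p2, then applying the implication at that world (which is accessible from itself) gives p2.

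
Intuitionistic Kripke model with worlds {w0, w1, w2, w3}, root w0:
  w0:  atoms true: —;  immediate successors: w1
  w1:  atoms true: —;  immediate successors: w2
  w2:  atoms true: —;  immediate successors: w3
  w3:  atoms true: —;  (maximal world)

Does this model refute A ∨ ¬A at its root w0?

w0 ⊩ A ∨ ¬A via the disjunct ¬A.
So the root w0 forces A ∨ ¬A; the model is not a countermodel.

No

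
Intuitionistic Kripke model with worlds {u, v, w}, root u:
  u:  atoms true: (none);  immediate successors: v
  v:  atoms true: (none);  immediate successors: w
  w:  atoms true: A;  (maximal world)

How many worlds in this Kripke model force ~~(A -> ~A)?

u: does not force it — u ||-/- ~~(A -> ~A) since u is accessible from u and u ||- ~(A -> ~A).
v: does not force it.
w: does not force it.
Worlds forcing the formula: { }.

0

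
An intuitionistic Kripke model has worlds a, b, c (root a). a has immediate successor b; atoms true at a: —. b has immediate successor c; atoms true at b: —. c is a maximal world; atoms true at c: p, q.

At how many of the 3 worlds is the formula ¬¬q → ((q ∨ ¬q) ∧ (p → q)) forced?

1

a: does not force it — a ⊮ ¬¬q → ((q ∨ ¬q) ∧ (p → q)): already at a itself, a ⊩ ¬¬q but a ⊮ (q ∨ ¬q) ∧ (p → q).
b: does not force it.
c: forces it.
Worlds forcing the formula: {c}.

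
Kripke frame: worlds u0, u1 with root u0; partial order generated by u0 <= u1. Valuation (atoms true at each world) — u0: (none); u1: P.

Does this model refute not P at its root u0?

u0 does not force not P since u1 is accessible from u0 and u1 forces P.
So the root u0 does not force not P; the model is a countermodel.

Yes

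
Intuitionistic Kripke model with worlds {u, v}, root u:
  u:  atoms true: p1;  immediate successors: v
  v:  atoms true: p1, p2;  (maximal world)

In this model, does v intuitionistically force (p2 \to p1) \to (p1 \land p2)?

v \Vdash (p2 \to p1) \to (p1 \land p2): every world accessible from v that forces p2 \to p1 (namely v) also forces p1 \land p2.

Yes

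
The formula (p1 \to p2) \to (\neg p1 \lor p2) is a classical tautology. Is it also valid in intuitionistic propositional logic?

No

This is the material-implication-as-disjunction principle, which is not intuitionistically valid.
A Kripke countermodel: worlds w0, w1; order generated by w0 \le w1; atoms true at each world — w0:{}; w1:{p1,p2}.
w0 \nVdash (p1 \to p2) \to (\neg p1 \lor p2): already at w0 itself, w0 \Vdash p1 \to p2 but w0 \nVdash \neg p1 \lor p2.
w0 \nVdash \neg p1 \lor p2: neither disjunct is forced at w0.
w0 \nVdash \neg p1 since w1 is accessible from w0 and w1 \Vdash p1.
So the root w0 does not force the formula.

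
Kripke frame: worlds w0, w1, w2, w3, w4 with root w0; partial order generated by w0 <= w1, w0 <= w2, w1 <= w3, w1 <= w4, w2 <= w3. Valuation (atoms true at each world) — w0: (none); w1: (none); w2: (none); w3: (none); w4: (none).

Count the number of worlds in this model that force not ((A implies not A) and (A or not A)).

0

w0: does not force it — w0 does not force not ((A implies not A) and (A or not A)) since w0 is accessible from w0 and w0 forces (A implies not A) and (A or not A).
w1: does not force it.
w2: does not force it.
w3: does not force it.
w4: does not force it.
Worlds forcing the formula: { }.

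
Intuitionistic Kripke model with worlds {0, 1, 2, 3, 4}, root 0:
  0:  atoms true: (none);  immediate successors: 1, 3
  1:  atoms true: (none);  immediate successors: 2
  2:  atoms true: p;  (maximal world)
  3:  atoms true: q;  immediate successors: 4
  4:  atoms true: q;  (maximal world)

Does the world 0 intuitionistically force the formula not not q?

No

0 does not force not not q since 1 is accessible from 0 and 1 forces not q.
1 forces not q: no world accessible from 1 forces q.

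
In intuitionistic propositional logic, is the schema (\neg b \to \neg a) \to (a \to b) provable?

This is the converse of contraposition, which is not intuitionistically valid.
A Kripke countermodel: worlds w0, w1; order generated by w0 \le w1; atoms true at each world — w0:{a}; w1:{a,b}.
w0 \nVdash (\neg b \to \neg a) \to (a \to b): already at w0 itself, w0 \Vdash \neg b \to \neg a but w0 \nVdash a \to b.
w0 \nVdash a \to b: already at w0 itself, w0 \Vdash a but w0 \nVdash b.
w0 lacks atom b, so w0 \nVdash b.
So the root w0 does not force the formula.

No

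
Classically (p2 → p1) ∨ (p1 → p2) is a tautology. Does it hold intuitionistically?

This is the Gödel–Dummett linearity axiom, which is not intuitionistically valid.
A Kripke countermodel: worlds u, v, w; order generated by u ≤ v, u ≤ w; atoms true at each world — u:{}; v:{p2}; w:{p1}.
u ⊮ (p2 → p1) ∨ (p1 → p2): neither disjunct is forced at u.
u ⊮ p2 → p1: at the accessible world v, v ⊩ p2 but v ⊮ p1.
v lacks atom p1, so v ⊮ p1.
So the root u does not force the formula.

No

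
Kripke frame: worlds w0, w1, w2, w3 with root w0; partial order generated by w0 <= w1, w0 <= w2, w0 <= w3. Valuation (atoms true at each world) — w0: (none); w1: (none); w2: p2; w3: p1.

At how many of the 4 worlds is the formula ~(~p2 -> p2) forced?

2

w0: does not force it — w0 ||-/- ~(~p2 -> p2) since w2 is accessible from w0 and w2 ||- ~p2 -> p2.
w1: forces it.
w2: does not force it.
w3: forces it.
Worlds forcing the formula: {w1, w3}.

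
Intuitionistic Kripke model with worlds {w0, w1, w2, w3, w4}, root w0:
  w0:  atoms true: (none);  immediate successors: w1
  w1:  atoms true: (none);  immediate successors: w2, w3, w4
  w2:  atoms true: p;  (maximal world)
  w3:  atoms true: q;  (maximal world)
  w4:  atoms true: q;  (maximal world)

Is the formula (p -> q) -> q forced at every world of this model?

Yes

w0 ||- (p -> q) -> q: every world accessible from w0 that forces p -> q (namely w3, w4) also forces q.
Since the root w0 forces (p -> q) -> q and forcing is persistent (monotone upward), every world forces it.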